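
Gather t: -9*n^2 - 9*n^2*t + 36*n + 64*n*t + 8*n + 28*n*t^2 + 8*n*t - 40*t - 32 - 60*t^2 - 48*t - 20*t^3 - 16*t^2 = -9*n^2 + 44*n - 20*t^3 + t^2*(28*n - 76) + t*(-9*n^2 + 72*n - 88) - 32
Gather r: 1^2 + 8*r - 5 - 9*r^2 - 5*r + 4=-9*r^2 + 3*r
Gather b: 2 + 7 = 9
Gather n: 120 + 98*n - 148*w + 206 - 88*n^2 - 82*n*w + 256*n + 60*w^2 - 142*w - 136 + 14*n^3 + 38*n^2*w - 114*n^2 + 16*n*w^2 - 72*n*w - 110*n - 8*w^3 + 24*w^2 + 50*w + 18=14*n^3 + n^2*(38*w - 202) + n*(16*w^2 - 154*w + 244) - 8*w^3 + 84*w^2 - 240*w + 208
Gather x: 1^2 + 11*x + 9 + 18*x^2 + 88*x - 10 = 18*x^2 + 99*x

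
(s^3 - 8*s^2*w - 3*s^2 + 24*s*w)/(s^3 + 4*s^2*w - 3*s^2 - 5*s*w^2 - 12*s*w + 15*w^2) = s*(s - 8*w)/(s^2 + 4*s*w - 5*w^2)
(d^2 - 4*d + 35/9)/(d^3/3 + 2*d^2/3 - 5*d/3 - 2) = (9*d^2 - 36*d + 35)/(3*(d^3 + 2*d^2 - 5*d - 6))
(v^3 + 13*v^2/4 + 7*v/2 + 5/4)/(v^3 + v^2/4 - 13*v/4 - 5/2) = (v + 1)/(v - 2)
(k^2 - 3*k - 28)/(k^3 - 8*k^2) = (k^2 - 3*k - 28)/(k^2*(k - 8))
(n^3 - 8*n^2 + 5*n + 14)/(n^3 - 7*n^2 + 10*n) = (n^2 - 6*n - 7)/(n*(n - 5))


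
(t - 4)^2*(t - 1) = t^3 - 9*t^2 + 24*t - 16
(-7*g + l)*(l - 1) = -7*g*l + 7*g + l^2 - l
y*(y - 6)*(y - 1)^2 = y^4 - 8*y^3 + 13*y^2 - 6*y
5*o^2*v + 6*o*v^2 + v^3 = v*(o + v)*(5*o + v)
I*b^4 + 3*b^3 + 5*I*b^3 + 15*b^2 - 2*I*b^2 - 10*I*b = b*(b + 5)*(b - 2*I)*(I*b + 1)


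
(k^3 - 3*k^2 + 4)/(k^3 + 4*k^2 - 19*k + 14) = (k^2 - k - 2)/(k^2 + 6*k - 7)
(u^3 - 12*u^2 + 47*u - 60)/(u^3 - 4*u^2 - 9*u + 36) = (u - 5)/(u + 3)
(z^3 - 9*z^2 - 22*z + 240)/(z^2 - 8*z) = z - 1 - 30/z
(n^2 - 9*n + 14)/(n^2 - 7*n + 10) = (n - 7)/(n - 5)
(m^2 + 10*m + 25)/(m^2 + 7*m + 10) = (m + 5)/(m + 2)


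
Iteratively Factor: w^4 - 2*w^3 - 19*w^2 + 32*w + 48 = (w - 3)*(w^3 + w^2 - 16*w - 16) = (w - 4)*(w - 3)*(w^2 + 5*w + 4) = (w - 4)*(w - 3)*(w + 1)*(w + 4)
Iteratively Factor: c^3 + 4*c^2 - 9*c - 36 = (c + 4)*(c^2 - 9) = (c + 3)*(c + 4)*(c - 3)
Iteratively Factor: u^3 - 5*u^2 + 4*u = (u - 1)*(u^2 - 4*u) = (u - 4)*(u - 1)*(u)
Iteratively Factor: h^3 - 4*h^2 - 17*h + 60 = (h + 4)*(h^2 - 8*h + 15) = (h - 5)*(h + 4)*(h - 3)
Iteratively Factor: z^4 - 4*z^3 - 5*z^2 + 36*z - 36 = (z + 3)*(z^3 - 7*z^2 + 16*z - 12) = (z - 2)*(z + 3)*(z^2 - 5*z + 6) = (z - 2)^2*(z + 3)*(z - 3)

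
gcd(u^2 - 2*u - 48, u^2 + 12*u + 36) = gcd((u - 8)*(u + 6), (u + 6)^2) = u + 6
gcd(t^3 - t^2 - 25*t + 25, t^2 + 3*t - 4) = t - 1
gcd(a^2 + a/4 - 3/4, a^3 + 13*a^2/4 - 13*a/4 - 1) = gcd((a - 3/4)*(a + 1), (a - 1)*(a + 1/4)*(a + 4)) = 1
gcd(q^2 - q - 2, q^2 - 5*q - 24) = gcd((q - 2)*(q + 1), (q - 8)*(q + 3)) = 1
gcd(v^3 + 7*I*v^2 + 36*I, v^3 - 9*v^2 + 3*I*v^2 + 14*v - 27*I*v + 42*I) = v + 3*I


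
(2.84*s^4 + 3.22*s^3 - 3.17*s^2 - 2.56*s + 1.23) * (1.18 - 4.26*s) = -12.0984*s^5 - 10.366*s^4 + 17.3038*s^3 + 7.165*s^2 - 8.2606*s + 1.4514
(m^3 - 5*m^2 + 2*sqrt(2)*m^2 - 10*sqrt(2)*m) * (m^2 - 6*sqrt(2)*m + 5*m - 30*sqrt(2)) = m^5 - 4*sqrt(2)*m^4 - 49*m^3 + 100*sqrt(2)*m^2 + 600*m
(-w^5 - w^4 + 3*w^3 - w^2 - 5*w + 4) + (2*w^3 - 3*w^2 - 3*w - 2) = -w^5 - w^4 + 5*w^3 - 4*w^2 - 8*w + 2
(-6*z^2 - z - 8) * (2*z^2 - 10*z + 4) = -12*z^4 + 58*z^3 - 30*z^2 + 76*z - 32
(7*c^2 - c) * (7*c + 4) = 49*c^3 + 21*c^2 - 4*c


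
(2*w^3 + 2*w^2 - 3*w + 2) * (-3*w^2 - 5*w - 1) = -6*w^5 - 16*w^4 - 3*w^3 + 7*w^2 - 7*w - 2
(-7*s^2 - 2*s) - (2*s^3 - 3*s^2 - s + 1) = -2*s^3 - 4*s^2 - s - 1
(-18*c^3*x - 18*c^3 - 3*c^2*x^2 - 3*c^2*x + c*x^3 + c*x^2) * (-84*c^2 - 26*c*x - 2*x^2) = 1512*c^5*x + 1512*c^5 + 720*c^4*x^2 + 720*c^4*x + 30*c^3*x^3 + 30*c^3*x^2 - 20*c^2*x^4 - 20*c^2*x^3 - 2*c*x^5 - 2*c*x^4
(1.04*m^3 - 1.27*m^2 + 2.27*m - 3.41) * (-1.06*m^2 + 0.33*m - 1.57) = -1.1024*m^5 + 1.6894*m^4 - 4.4581*m^3 + 6.3576*m^2 - 4.6892*m + 5.3537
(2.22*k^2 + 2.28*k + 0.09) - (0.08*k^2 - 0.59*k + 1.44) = 2.14*k^2 + 2.87*k - 1.35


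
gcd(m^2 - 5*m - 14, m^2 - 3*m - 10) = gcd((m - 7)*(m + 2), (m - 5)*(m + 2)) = m + 2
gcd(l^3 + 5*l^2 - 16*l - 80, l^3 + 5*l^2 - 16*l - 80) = l^3 + 5*l^2 - 16*l - 80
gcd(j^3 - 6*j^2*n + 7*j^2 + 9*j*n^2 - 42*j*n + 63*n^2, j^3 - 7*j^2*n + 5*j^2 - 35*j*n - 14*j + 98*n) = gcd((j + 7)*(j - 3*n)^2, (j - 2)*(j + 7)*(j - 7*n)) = j + 7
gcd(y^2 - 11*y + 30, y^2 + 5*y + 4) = 1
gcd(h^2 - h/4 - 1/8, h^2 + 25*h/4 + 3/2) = h + 1/4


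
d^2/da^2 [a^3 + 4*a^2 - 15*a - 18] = 6*a + 8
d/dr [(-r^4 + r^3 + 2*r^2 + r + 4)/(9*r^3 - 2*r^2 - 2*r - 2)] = (-9*r^6 + 4*r^5 - 14*r^4 - 14*r^3 - 116*r^2 + 8*r + 6)/(81*r^6 - 36*r^5 - 32*r^4 - 28*r^3 + 12*r^2 + 8*r + 4)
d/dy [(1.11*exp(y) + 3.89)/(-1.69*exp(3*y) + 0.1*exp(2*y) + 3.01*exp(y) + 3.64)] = (3.7518*exp(3*y) + 19.6113*exp(2*y) - 0.778*exp(y) - 7.6685)*exp(y)/(2.8561*exp(6*y) - 0.338*exp(5*y) - 10.1638*exp(4*y) - 11.7012*exp(3*y) + 9.7881*exp(2*y) + 21.9128*exp(y) + 13.2496)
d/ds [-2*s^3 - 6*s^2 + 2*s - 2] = -6*s^2 - 12*s + 2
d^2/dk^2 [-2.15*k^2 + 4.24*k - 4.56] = -4.30000000000000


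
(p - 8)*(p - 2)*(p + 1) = p^3 - 9*p^2 + 6*p + 16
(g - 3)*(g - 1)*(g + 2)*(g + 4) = g^4 + 2*g^3 - 13*g^2 - 14*g + 24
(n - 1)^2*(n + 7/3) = n^3 + n^2/3 - 11*n/3 + 7/3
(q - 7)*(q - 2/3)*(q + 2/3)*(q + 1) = q^4 - 6*q^3 - 67*q^2/9 + 8*q/3 + 28/9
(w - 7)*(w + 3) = w^2 - 4*w - 21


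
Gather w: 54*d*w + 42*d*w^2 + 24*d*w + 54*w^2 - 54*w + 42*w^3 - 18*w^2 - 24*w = 42*w^3 + w^2*(42*d + 36) + w*(78*d - 78)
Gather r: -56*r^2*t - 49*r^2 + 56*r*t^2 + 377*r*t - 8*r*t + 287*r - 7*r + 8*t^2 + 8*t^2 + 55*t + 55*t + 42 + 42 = r^2*(-56*t - 49) + r*(56*t^2 + 369*t + 280) + 16*t^2 + 110*t + 84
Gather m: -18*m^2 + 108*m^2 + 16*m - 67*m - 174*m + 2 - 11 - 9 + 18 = 90*m^2 - 225*m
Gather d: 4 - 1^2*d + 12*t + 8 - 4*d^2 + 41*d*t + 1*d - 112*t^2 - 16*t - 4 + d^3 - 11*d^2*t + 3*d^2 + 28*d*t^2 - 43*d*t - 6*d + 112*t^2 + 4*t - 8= d^3 + d^2*(-11*t - 1) + d*(28*t^2 - 2*t - 6)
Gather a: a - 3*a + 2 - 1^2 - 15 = -2*a - 14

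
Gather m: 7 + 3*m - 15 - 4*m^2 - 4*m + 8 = -4*m^2 - m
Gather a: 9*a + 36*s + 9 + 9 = 9*a + 36*s + 18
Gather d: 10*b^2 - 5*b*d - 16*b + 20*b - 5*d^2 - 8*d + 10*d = 10*b^2 + 4*b - 5*d^2 + d*(2 - 5*b)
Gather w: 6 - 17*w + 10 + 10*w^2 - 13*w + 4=10*w^2 - 30*w + 20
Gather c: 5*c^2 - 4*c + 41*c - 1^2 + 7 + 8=5*c^2 + 37*c + 14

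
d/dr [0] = 0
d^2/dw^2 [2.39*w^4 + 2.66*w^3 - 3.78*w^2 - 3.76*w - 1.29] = 28.68*w^2 + 15.96*w - 7.56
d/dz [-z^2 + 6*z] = 6 - 2*z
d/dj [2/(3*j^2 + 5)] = -12*j/(3*j^2 + 5)^2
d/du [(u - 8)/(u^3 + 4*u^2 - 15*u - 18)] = (u^3 + 4*u^2 - 15*u - (u - 8)*(3*u^2 + 8*u - 15) - 18)/(u^3 + 4*u^2 - 15*u - 18)^2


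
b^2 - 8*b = b*(b - 8)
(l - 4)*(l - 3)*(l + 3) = l^3 - 4*l^2 - 9*l + 36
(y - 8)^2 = y^2 - 16*y + 64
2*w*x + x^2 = x*(2*w + x)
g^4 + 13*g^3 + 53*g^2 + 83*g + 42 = (g + 1)*(g + 2)*(g + 3)*(g + 7)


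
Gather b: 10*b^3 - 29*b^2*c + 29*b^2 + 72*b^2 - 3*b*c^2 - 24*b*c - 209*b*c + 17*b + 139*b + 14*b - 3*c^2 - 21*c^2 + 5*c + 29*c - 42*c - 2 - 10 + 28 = 10*b^3 + b^2*(101 - 29*c) + b*(-3*c^2 - 233*c + 170) - 24*c^2 - 8*c + 16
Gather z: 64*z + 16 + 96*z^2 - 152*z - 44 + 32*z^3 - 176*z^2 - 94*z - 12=32*z^3 - 80*z^2 - 182*z - 40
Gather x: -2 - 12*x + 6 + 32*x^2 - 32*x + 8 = 32*x^2 - 44*x + 12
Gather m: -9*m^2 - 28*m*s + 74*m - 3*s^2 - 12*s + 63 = -9*m^2 + m*(74 - 28*s) - 3*s^2 - 12*s + 63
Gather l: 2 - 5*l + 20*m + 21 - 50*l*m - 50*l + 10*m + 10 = l*(-50*m - 55) + 30*m + 33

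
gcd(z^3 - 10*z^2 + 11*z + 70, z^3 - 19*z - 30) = z^2 - 3*z - 10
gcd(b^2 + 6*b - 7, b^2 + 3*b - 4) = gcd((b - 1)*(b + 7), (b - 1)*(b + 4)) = b - 1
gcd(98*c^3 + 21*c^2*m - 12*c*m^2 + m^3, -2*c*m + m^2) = 1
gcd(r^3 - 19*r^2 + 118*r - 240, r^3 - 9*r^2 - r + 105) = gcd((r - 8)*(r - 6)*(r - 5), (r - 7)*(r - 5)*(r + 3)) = r - 5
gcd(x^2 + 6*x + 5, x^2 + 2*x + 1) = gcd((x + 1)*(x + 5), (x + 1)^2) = x + 1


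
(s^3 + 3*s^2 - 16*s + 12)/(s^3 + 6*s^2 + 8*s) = (s^3 + 3*s^2 - 16*s + 12)/(s*(s^2 + 6*s + 8))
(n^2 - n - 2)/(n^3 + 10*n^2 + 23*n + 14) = (n - 2)/(n^2 + 9*n + 14)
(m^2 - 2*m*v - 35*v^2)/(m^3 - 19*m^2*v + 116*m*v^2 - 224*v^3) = (m + 5*v)/(m^2 - 12*m*v + 32*v^2)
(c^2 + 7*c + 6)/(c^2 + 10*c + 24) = (c + 1)/(c + 4)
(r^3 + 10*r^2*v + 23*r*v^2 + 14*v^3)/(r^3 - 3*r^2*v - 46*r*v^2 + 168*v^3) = (r^2 + 3*r*v + 2*v^2)/(r^2 - 10*r*v + 24*v^2)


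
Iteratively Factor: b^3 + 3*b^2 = (b)*(b^2 + 3*b) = b*(b + 3)*(b)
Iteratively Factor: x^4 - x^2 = (x - 1)*(x^3 + x^2) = x*(x - 1)*(x^2 + x) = x*(x - 1)*(x + 1)*(x)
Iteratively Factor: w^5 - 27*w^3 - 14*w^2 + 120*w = (w + 3)*(w^4 - 3*w^3 - 18*w^2 + 40*w) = w*(w + 3)*(w^3 - 3*w^2 - 18*w + 40) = w*(w - 2)*(w + 3)*(w^2 - w - 20) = w*(w - 5)*(w - 2)*(w + 3)*(w + 4)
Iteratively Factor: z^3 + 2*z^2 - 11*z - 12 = (z + 1)*(z^2 + z - 12) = (z - 3)*(z + 1)*(z + 4)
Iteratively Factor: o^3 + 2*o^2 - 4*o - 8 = (o + 2)*(o^2 - 4) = (o + 2)^2*(o - 2)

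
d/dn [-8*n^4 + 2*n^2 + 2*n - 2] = -32*n^3 + 4*n + 2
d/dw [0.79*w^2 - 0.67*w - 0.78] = 1.58*w - 0.67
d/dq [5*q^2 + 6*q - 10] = 10*q + 6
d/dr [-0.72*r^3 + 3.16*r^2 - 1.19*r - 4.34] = -2.16*r^2 + 6.32*r - 1.19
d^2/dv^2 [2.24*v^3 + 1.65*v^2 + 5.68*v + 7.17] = 13.44*v + 3.3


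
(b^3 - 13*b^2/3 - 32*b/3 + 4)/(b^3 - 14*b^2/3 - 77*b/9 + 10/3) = 3*(b + 2)/(3*b + 5)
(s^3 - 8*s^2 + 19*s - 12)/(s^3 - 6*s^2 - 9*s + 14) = (s^2 - 7*s + 12)/(s^2 - 5*s - 14)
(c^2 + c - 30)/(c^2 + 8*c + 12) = (c - 5)/(c + 2)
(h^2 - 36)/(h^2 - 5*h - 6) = (h + 6)/(h + 1)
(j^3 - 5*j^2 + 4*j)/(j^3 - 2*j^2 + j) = (j - 4)/(j - 1)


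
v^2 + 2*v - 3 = (v - 1)*(v + 3)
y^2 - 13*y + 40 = (y - 8)*(y - 5)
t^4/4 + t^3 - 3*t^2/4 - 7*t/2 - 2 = (t/4 + 1)*(t - 2)*(t + 1)^2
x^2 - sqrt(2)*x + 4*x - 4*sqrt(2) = (x + 4)*(x - sqrt(2))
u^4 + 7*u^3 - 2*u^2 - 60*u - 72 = (u - 3)*(u + 2)^2*(u + 6)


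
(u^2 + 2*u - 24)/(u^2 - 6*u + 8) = (u + 6)/(u - 2)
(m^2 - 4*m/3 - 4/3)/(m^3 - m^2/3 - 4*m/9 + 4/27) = 9*(m - 2)/(9*m^2 - 9*m + 2)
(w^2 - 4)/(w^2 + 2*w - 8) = (w + 2)/(w + 4)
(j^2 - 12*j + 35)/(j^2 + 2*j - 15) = (j^2 - 12*j + 35)/(j^2 + 2*j - 15)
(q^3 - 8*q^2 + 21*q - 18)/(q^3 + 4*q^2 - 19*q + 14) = (q^2 - 6*q + 9)/(q^2 + 6*q - 7)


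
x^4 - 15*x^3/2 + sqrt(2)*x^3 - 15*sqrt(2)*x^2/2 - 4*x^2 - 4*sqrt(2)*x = x*(x - 8)*(x + 1/2)*(x + sqrt(2))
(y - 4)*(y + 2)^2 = y^3 - 12*y - 16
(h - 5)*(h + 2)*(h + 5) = h^3 + 2*h^2 - 25*h - 50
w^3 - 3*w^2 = w^2*(w - 3)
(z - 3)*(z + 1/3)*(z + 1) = z^3 - 5*z^2/3 - 11*z/3 - 1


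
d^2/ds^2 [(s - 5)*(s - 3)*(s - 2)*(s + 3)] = 12*s^2 - 42*s + 2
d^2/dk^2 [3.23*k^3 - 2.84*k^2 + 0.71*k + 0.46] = 19.38*k - 5.68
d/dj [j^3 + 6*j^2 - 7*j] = 3*j^2 + 12*j - 7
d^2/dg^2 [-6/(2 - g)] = 12/(g - 2)^3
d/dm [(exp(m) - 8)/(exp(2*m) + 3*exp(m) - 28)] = (-(exp(m) - 8)*(2*exp(m) + 3) + exp(2*m) + 3*exp(m) - 28)*exp(m)/(exp(2*m) + 3*exp(m) - 28)^2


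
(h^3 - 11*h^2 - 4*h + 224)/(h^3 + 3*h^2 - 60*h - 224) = (h - 7)/(h + 7)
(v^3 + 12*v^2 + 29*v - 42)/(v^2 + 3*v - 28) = (v^2 + 5*v - 6)/(v - 4)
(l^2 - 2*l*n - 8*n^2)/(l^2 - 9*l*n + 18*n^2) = (l^2 - 2*l*n - 8*n^2)/(l^2 - 9*l*n + 18*n^2)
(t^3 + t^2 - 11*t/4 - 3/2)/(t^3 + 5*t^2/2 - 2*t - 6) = (t + 1/2)/(t + 2)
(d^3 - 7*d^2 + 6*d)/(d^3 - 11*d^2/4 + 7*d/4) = 4*(d - 6)/(4*d - 7)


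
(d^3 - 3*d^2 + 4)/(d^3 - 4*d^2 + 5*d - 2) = (d^2 - d - 2)/(d^2 - 2*d + 1)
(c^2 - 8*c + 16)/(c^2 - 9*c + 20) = (c - 4)/(c - 5)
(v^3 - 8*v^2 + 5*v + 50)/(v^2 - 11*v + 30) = (v^2 - 3*v - 10)/(v - 6)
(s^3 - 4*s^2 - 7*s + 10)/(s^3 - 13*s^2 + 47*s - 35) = (s + 2)/(s - 7)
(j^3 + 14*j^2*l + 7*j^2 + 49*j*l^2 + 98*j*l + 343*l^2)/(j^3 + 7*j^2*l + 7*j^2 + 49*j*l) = (j + 7*l)/j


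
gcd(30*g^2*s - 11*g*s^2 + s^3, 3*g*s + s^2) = s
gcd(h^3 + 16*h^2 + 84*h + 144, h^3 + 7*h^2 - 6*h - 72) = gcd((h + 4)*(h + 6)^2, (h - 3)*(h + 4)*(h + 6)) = h^2 + 10*h + 24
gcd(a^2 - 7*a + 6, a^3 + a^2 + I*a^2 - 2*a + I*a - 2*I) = a - 1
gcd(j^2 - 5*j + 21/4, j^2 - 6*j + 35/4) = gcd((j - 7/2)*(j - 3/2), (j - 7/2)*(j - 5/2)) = j - 7/2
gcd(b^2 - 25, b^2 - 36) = 1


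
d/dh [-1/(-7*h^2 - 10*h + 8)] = 2*(-7*h - 5)/(7*h^2 + 10*h - 8)^2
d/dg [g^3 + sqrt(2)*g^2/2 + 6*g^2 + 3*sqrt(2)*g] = 3*g^2 + sqrt(2)*g + 12*g + 3*sqrt(2)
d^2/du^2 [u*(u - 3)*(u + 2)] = 6*u - 2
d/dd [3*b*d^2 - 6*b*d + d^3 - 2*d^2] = 6*b*d - 6*b + 3*d^2 - 4*d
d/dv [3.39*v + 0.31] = 3.39000000000000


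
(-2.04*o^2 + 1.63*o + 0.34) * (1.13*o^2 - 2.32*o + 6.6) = -2.3052*o^4 + 6.5747*o^3 - 16.8614*o^2 + 9.9692*o + 2.244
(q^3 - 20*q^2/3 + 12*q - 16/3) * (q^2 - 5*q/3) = q^5 - 25*q^4/3 + 208*q^3/9 - 76*q^2/3 + 80*q/9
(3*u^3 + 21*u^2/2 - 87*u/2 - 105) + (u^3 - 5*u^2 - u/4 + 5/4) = 4*u^3 + 11*u^2/2 - 175*u/4 - 415/4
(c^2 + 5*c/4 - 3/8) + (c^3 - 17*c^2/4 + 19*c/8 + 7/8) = c^3 - 13*c^2/4 + 29*c/8 + 1/2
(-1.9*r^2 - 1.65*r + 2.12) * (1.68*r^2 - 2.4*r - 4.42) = -3.192*r^4 + 1.788*r^3 + 15.9196*r^2 + 2.205*r - 9.3704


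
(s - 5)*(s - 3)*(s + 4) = s^3 - 4*s^2 - 17*s + 60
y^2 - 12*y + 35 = (y - 7)*(y - 5)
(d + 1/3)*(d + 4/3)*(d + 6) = d^3 + 23*d^2/3 + 94*d/9 + 8/3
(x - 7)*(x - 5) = x^2 - 12*x + 35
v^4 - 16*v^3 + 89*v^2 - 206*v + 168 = (v - 7)*(v - 4)*(v - 3)*(v - 2)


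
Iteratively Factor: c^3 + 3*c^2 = (c)*(c^2 + 3*c) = c*(c + 3)*(c)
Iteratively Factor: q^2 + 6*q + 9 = (q + 3)*(q + 3)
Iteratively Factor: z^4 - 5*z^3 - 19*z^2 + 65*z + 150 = (z - 5)*(z^3 - 19*z - 30) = (z - 5)*(z + 3)*(z^2 - 3*z - 10) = (z - 5)^2*(z + 3)*(z + 2)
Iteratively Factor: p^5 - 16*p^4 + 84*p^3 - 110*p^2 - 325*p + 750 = (p + 2)*(p^4 - 18*p^3 + 120*p^2 - 350*p + 375) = (p - 5)*(p + 2)*(p^3 - 13*p^2 + 55*p - 75) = (p - 5)*(p - 3)*(p + 2)*(p^2 - 10*p + 25) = (p - 5)^2*(p - 3)*(p + 2)*(p - 5)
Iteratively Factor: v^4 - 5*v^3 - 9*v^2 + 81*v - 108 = (v - 3)*(v^3 - 2*v^2 - 15*v + 36) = (v - 3)*(v + 4)*(v^2 - 6*v + 9) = (v - 3)^2*(v + 4)*(v - 3)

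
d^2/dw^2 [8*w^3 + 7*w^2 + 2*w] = 48*w + 14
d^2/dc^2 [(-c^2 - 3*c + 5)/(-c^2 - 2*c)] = 2*(c^3 - 15*c^2 - 30*c - 20)/(c^3*(c^3 + 6*c^2 + 12*c + 8))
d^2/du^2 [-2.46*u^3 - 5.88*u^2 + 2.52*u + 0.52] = -14.76*u - 11.76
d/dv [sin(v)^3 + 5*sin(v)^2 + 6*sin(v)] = (3*sin(v)^2 + 10*sin(v) + 6)*cos(v)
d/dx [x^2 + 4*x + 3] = 2*x + 4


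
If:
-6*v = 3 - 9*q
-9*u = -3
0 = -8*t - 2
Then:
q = 2*v/3 + 1/3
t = -1/4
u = 1/3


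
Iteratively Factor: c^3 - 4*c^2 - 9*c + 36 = (c - 3)*(c^2 - c - 12) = (c - 4)*(c - 3)*(c + 3)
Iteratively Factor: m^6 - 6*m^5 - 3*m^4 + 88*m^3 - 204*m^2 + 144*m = (m - 3)*(m^5 - 3*m^4 - 12*m^3 + 52*m^2 - 48*m) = m*(m - 3)*(m^4 - 3*m^3 - 12*m^2 + 52*m - 48) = m*(m - 3)*(m - 2)*(m^3 - m^2 - 14*m + 24) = m*(m - 3)^2*(m - 2)*(m^2 + 2*m - 8) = m*(m - 3)^2*(m - 2)*(m + 4)*(m - 2)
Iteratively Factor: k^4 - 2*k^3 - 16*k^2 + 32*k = (k - 2)*(k^3 - 16*k) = (k - 4)*(k - 2)*(k^2 + 4*k) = k*(k - 4)*(k - 2)*(k + 4)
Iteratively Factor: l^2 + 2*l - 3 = (l + 3)*(l - 1)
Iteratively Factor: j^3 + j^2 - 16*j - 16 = (j + 4)*(j^2 - 3*j - 4) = (j - 4)*(j + 4)*(j + 1)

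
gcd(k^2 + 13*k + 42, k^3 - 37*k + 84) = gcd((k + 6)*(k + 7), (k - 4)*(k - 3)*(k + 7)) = k + 7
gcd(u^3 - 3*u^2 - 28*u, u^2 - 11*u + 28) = u - 7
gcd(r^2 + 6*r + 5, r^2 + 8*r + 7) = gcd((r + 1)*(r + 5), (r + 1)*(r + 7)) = r + 1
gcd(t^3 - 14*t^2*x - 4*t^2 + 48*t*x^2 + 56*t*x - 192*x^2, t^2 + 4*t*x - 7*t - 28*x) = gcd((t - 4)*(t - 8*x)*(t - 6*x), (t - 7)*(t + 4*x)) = 1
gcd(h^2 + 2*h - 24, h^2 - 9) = 1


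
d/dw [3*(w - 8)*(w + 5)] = 6*w - 9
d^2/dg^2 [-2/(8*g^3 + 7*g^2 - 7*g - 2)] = 4*((24*g + 7)*(8*g^3 + 7*g^2 - 7*g - 2) - (24*g^2 + 14*g - 7)^2)/(8*g^3 + 7*g^2 - 7*g - 2)^3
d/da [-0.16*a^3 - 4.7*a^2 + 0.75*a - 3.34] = -0.48*a^2 - 9.4*a + 0.75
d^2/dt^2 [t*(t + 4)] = 2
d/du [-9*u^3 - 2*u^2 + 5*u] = -27*u^2 - 4*u + 5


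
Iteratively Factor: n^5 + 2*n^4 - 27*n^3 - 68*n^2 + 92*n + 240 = (n + 2)*(n^4 - 27*n^2 - 14*n + 120) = (n - 5)*(n + 2)*(n^3 + 5*n^2 - 2*n - 24) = (n - 5)*(n + 2)*(n + 3)*(n^2 + 2*n - 8) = (n - 5)*(n - 2)*(n + 2)*(n + 3)*(n + 4)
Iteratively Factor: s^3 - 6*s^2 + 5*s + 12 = (s - 4)*(s^2 - 2*s - 3) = (s - 4)*(s - 3)*(s + 1)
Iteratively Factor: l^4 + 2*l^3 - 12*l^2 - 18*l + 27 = (l - 1)*(l^3 + 3*l^2 - 9*l - 27) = (l - 1)*(l + 3)*(l^2 - 9) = (l - 1)*(l + 3)^2*(l - 3)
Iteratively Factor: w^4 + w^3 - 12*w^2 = (w)*(w^3 + w^2 - 12*w) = w*(w - 3)*(w^2 + 4*w) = w^2*(w - 3)*(w + 4)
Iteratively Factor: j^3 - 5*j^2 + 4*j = (j)*(j^2 - 5*j + 4) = j*(j - 1)*(j - 4)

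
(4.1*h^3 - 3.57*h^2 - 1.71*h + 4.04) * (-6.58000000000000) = -26.978*h^3 + 23.4906*h^2 + 11.2518*h - 26.5832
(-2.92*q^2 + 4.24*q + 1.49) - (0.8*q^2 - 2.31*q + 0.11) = -3.72*q^2 + 6.55*q + 1.38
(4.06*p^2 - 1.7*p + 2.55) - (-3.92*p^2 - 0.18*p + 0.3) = 7.98*p^2 - 1.52*p + 2.25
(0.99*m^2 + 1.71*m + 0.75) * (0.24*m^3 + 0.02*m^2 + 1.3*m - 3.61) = 0.2376*m^5 + 0.4302*m^4 + 1.5012*m^3 - 1.3359*m^2 - 5.1981*m - 2.7075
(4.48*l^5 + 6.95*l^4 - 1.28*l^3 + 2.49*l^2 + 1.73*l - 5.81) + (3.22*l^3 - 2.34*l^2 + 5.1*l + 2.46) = 4.48*l^5 + 6.95*l^4 + 1.94*l^3 + 0.15*l^2 + 6.83*l - 3.35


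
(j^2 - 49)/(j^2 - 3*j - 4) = (49 - j^2)/(-j^2 + 3*j + 4)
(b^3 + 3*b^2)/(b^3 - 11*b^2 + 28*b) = b*(b + 3)/(b^2 - 11*b + 28)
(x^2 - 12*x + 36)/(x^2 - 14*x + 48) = (x - 6)/(x - 8)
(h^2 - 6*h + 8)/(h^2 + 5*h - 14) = (h - 4)/(h + 7)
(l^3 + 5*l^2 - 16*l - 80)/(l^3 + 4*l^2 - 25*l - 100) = (l - 4)/(l - 5)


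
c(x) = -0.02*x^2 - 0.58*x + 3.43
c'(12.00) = -1.06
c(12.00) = -6.41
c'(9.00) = -0.94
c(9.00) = -3.41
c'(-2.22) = -0.49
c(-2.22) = 4.62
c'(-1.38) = -0.52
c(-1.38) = 4.19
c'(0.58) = -0.60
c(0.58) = 3.09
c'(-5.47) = -0.36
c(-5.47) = 6.00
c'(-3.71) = -0.43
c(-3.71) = 5.31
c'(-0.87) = -0.55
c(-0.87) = 3.92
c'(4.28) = -0.75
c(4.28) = 0.58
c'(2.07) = -0.66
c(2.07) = 2.14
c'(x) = -0.04*x - 0.58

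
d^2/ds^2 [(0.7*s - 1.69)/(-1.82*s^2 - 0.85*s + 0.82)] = (-(0.7*s - 1.69)*(3.64*s + 0.85)*(7.28*s + 1.7) + (7.644*s - 4.9616)*(1.82*s^2 + 0.85*s - 0.82))/(1.82*s^2 + 0.85*s - 0.82)^3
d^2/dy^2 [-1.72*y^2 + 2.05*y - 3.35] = -3.44000000000000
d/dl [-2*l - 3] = -2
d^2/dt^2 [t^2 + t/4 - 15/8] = 2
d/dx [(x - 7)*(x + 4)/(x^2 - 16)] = 3/(x^2 - 8*x + 16)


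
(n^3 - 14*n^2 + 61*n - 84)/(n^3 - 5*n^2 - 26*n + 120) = (n^2 - 10*n + 21)/(n^2 - n - 30)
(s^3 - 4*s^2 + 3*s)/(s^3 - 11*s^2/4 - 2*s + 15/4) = 4*s/(4*s + 5)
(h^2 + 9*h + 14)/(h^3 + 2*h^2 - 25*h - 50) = (h + 7)/(h^2 - 25)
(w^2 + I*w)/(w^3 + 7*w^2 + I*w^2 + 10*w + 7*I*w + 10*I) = w/(w^2 + 7*w + 10)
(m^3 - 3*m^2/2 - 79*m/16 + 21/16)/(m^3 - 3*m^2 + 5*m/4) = (16*m^3 - 24*m^2 - 79*m + 21)/(4*m*(4*m^2 - 12*m + 5))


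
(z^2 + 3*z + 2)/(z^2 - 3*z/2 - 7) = 2*(z + 1)/(2*z - 7)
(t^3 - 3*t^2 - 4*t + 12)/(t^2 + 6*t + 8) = (t^2 - 5*t + 6)/(t + 4)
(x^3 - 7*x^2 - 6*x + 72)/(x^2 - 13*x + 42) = (x^2 - x - 12)/(x - 7)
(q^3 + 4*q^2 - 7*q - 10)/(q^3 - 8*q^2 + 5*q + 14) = (q + 5)/(q - 7)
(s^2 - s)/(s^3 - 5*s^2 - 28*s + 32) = s/(s^2 - 4*s - 32)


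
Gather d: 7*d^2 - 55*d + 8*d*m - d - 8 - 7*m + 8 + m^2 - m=7*d^2 + d*(8*m - 56) + m^2 - 8*m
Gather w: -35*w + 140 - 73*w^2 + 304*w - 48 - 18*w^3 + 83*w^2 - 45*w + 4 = -18*w^3 + 10*w^2 + 224*w + 96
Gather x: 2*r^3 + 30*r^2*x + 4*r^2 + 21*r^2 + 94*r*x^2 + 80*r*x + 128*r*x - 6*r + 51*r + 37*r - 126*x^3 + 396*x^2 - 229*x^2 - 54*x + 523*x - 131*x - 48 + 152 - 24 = 2*r^3 + 25*r^2 + 82*r - 126*x^3 + x^2*(94*r + 167) + x*(30*r^2 + 208*r + 338) + 80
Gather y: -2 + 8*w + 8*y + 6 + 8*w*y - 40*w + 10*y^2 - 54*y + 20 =-32*w + 10*y^2 + y*(8*w - 46) + 24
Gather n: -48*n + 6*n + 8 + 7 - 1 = 14 - 42*n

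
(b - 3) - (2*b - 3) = -b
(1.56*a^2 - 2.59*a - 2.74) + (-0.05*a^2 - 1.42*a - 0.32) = 1.51*a^2 - 4.01*a - 3.06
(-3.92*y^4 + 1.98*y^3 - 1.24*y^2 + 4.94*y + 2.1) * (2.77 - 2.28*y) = 8.9376*y^5 - 15.3728*y^4 + 8.3118*y^3 - 14.698*y^2 + 8.8958*y + 5.817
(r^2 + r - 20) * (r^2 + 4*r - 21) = r^4 + 5*r^3 - 37*r^2 - 101*r + 420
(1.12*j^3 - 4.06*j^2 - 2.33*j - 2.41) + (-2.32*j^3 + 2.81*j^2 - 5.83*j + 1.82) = -1.2*j^3 - 1.25*j^2 - 8.16*j - 0.59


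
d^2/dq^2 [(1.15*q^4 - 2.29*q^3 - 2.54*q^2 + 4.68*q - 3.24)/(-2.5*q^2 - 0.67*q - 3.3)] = (-14.375*q^6 - 11.5575*q^5 - 60.02241*q^4 - 143.420438*q^3 - 124.13286*q^2 + 413.8506*q + 25.465032)/(15.625*q^6 + 12.5625*q^5 + 65.24175*q^4 + 33.465763*q^3 + 86.11911*q^2 + 21.8889*q + 35.937)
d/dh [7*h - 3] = 7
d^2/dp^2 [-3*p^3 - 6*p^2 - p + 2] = -18*p - 12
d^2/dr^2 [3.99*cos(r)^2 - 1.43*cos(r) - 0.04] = 1.43*cos(r) - 7.98*cos(2*r)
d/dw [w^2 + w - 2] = 2*w + 1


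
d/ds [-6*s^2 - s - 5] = -12*s - 1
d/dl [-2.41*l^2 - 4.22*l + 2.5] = -4.82*l - 4.22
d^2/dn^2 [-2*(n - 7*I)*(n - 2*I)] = -4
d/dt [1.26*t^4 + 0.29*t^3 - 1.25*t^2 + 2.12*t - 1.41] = 5.04*t^3 + 0.87*t^2 - 2.5*t + 2.12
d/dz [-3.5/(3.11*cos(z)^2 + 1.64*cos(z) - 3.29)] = -(21.77*cos(z) + 5.74)*sin(z)/(3.11*cos(z)^2 + 1.64*cos(z) - 3.29)^2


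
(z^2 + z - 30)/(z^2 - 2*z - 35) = (-z^2 - z + 30)/(-z^2 + 2*z + 35)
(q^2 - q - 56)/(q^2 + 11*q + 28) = (q - 8)/(q + 4)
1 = 1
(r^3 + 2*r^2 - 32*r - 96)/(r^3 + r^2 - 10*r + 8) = (r^2 - 2*r - 24)/(r^2 - 3*r + 2)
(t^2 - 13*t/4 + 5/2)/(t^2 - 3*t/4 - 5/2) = (4*t - 5)/(4*t + 5)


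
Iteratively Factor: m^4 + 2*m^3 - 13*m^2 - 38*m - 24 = (m + 1)*(m^3 + m^2 - 14*m - 24) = (m + 1)*(m + 2)*(m^2 - m - 12) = (m - 4)*(m + 1)*(m + 2)*(m + 3)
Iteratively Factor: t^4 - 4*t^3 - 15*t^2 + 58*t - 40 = (t - 5)*(t^3 + t^2 - 10*t + 8) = (t - 5)*(t + 4)*(t^2 - 3*t + 2) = (t - 5)*(t - 2)*(t + 4)*(t - 1)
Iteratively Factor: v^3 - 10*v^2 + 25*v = (v - 5)*(v^2 - 5*v) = (v - 5)^2*(v)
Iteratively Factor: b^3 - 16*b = (b)*(b^2 - 16) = b*(b + 4)*(b - 4)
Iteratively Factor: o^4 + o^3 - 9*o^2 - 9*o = (o - 3)*(o^3 + 4*o^2 + 3*o) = o*(o - 3)*(o^2 + 4*o + 3) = o*(o - 3)*(o + 3)*(o + 1)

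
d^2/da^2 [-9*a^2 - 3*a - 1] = -18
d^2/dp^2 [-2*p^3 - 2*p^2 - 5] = -12*p - 4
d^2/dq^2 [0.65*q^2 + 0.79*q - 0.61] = 1.30000000000000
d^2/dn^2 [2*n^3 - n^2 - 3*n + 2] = 12*n - 2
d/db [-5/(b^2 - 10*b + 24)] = 10*(b - 5)/(b^2 - 10*b + 24)^2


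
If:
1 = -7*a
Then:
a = -1/7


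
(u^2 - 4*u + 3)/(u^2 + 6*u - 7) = (u - 3)/(u + 7)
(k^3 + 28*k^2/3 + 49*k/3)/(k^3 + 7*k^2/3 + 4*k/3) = (3*k^2 + 28*k + 49)/(3*k^2 + 7*k + 4)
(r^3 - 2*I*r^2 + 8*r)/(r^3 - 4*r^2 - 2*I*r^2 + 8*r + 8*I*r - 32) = r/(r - 4)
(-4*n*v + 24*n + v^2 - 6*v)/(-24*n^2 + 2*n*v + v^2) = (v - 6)/(6*n + v)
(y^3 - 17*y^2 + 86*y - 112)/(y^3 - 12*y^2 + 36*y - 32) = (y - 7)/(y - 2)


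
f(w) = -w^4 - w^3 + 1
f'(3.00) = -135.00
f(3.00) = -107.00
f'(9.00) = -3159.00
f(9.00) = -7289.00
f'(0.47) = -1.08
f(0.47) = 0.85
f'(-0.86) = 0.33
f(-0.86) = 1.09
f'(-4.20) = 243.43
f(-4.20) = -236.08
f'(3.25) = -169.00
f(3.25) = -144.89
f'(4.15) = -337.56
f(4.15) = -367.09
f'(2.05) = -47.07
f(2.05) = -25.28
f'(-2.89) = 71.49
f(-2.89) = -44.62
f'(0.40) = -0.74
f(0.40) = 0.91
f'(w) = -4*w^3 - 3*w^2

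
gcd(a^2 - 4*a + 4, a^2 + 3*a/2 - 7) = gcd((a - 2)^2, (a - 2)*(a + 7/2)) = a - 2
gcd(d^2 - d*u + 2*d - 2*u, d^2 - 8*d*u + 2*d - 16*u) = d + 2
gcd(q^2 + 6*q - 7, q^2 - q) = q - 1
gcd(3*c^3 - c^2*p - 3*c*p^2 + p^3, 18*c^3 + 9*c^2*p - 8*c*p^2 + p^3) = -3*c^2 - 2*c*p + p^2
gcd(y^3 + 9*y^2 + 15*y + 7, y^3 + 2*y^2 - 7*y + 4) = 1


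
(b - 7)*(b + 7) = b^2 - 49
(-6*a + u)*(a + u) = -6*a^2 - 5*a*u + u^2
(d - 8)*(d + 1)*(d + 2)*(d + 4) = d^4 - d^3 - 42*d^2 - 104*d - 64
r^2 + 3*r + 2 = (r + 1)*(r + 2)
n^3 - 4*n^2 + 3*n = n*(n - 3)*(n - 1)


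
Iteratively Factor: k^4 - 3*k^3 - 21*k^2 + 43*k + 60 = (k + 1)*(k^3 - 4*k^2 - 17*k + 60) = (k - 5)*(k + 1)*(k^2 + k - 12) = (k - 5)*(k + 1)*(k + 4)*(k - 3)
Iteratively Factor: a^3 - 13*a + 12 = (a - 3)*(a^2 + 3*a - 4) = (a - 3)*(a + 4)*(a - 1)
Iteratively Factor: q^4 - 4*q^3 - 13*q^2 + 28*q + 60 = (q + 2)*(q^3 - 6*q^2 - q + 30) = (q + 2)^2*(q^2 - 8*q + 15) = (q - 5)*(q + 2)^2*(q - 3)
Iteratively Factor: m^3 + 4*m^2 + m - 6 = (m - 1)*(m^2 + 5*m + 6) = (m - 1)*(m + 3)*(m + 2)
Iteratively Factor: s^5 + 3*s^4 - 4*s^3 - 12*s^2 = (s)*(s^4 + 3*s^3 - 4*s^2 - 12*s) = s*(s - 2)*(s^3 + 5*s^2 + 6*s) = s*(s - 2)*(s + 2)*(s^2 + 3*s) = s*(s - 2)*(s + 2)*(s + 3)*(s)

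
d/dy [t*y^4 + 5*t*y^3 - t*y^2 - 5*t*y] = t*(4*y^3 + 15*y^2 - 2*y - 5)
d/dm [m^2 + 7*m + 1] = 2*m + 7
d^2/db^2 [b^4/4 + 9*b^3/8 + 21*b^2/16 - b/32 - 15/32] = 3*b^2 + 27*b/4 + 21/8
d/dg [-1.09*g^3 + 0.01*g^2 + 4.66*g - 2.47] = -3.27*g^2 + 0.02*g + 4.66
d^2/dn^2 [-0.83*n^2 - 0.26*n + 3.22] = -1.66000000000000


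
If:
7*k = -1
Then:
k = -1/7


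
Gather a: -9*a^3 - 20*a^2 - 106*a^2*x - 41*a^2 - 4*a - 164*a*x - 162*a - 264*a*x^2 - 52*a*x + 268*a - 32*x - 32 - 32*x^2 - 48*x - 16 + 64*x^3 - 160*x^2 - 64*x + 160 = -9*a^3 + a^2*(-106*x - 61) + a*(-264*x^2 - 216*x + 102) + 64*x^3 - 192*x^2 - 144*x + 112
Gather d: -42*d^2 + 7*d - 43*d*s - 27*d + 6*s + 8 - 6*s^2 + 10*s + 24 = -42*d^2 + d*(-43*s - 20) - 6*s^2 + 16*s + 32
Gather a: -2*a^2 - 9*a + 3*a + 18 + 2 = -2*a^2 - 6*a + 20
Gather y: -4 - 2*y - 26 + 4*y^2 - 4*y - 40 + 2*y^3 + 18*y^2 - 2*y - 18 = 2*y^3 + 22*y^2 - 8*y - 88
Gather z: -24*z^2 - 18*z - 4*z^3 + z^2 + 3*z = -4*z^3 - 23*z^2 - 15*z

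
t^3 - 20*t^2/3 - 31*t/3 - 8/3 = (t - 8)*(t + 1/3)*(t + 1)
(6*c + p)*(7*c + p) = 42*c^2 + 13*c*p + p^2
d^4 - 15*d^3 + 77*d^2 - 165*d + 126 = (d - 7)*(d - 3)^2*(d - 2)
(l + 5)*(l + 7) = l^2 + 12*l + 35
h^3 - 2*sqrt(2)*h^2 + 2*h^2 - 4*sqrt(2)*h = h*(h + 2)*(h - 2*sqrt(2))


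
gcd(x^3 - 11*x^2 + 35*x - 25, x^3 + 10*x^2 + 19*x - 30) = x - 1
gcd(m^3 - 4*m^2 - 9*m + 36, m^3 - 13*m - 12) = m^2 - m - 12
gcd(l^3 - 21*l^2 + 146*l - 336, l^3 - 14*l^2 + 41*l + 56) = l^2 - 15*l + 56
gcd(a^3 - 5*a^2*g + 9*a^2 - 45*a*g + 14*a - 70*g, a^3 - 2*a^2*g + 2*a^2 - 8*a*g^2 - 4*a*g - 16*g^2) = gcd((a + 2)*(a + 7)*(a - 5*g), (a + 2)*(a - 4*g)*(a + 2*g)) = a + 2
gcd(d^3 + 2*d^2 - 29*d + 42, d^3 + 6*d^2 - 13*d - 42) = d^2 + 4*d - 21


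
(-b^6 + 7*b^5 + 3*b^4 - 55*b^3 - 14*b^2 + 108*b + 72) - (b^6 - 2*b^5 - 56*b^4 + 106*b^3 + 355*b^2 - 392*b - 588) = -2*b^6 + 9*b^5 + 59*b^4 - 161*b^3 - 369*b^2 + 500*b + 660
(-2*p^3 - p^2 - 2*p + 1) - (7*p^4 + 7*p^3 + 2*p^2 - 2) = -7*p^4 - 9*p^3 - 3*p^2 - 2*p + 3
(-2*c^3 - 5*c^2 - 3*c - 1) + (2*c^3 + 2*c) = -5*c^2 - c - 1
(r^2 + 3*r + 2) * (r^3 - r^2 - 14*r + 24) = r^5 + 2*r^4 - 15*r^3 - 20*r^2 + 44*r + 48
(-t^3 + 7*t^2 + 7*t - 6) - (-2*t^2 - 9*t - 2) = -t^3 + 9*t^2 + 16*t - 4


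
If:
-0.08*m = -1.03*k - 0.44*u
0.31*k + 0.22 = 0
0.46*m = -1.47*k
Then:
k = -0.71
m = 2.27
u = 2.07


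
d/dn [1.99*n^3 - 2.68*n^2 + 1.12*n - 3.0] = 5.97*n^2 - 5.36*n + 1.12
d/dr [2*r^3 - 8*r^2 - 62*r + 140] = 6*r^2 - 16*r - 62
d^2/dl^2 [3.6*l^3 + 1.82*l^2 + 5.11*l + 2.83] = 21.6*l + 3.64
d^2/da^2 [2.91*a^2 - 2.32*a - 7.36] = 5.82000000000000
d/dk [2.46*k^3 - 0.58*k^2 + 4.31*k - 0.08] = 7.38*k^2 - 1.16*k + 4.31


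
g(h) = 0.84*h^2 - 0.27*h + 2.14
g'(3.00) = 4.77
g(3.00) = 8.89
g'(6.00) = 9.81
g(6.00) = 30.76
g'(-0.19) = -0.59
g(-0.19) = 2.22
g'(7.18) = 11.79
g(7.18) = 43.51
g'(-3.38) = -5.95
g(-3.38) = 12.65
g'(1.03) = 1.46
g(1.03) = 2.75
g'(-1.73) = -3.18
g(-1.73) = 5.12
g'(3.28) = 5.24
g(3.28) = 10.29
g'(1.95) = 3.01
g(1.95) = 4.81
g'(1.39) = 2.07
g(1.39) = 3.39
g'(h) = 1.68*h - 0.27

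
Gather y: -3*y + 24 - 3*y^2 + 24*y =-3*y^2 + 21*y + 24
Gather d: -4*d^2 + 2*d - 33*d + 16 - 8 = -4*d^2 - 31*d + 8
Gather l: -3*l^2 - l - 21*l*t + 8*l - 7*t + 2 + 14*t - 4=-3*l^2 + l*(7 - 21*t) + 7*t - 2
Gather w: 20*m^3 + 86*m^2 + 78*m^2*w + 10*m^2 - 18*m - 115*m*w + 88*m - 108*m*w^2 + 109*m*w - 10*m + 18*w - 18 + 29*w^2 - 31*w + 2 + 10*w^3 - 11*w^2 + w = 20*m^3 + 96*m^2 + 60*m + 10*w^3 + w^2*(18 - 108*m) + w*(78*m^2 - 6*m - 12) - 16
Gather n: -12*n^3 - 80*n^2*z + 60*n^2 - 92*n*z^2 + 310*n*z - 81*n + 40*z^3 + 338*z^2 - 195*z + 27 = -12*n^3 + n^2*(60 - 80*z) + n*(-92*z^2 + 310*z - 81) + 40*z^3 + 338*z^2 - 195*z + 27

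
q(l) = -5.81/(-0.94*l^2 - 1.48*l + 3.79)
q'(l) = -5.81*(1.88*l + 1.48)/(-0.94*l^2 - 1.48*l + 3.79)^2 = (-10.9228*l - 8.5988)/(0.94*l^2 + 1.48*l - 3.79)^2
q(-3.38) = 2.98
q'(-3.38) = 7.47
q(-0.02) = -1.52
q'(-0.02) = -0.57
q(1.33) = -36.58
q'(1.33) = -916.68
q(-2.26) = -2.49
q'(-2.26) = 2.95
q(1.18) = -7.91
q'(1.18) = -39.80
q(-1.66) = -1.59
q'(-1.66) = 0.71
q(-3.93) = 1.18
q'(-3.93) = 1.42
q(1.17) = -7.53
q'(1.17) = -35.90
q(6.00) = 0.15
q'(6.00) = -0.05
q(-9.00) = 0.10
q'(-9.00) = 0.03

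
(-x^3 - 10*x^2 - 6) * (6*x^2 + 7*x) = -6*x^5 - 67*x^4 - 70*x^3 - 36*x^2 - 42*x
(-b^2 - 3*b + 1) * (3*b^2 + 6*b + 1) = -3*b^4 - 15*b^3 - 16*b^2 + 3*b + 1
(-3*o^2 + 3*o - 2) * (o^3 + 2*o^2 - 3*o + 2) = -3*o^5 - 3*o^4 + 13*o^3 - 19*o^2 + 12*o - 4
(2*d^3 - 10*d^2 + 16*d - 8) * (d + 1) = 2*d^4 - 8*d^3 + 6*d^2 + 8*d - 8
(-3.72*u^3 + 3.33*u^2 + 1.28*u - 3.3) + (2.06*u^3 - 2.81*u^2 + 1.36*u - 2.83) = -1.66*u^3 + 0.52*u^2 + 2.64*u - 6.13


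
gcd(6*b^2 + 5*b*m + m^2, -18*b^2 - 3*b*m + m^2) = 3*b + m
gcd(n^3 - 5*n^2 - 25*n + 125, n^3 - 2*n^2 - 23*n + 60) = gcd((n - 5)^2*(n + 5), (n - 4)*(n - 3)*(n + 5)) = n + 5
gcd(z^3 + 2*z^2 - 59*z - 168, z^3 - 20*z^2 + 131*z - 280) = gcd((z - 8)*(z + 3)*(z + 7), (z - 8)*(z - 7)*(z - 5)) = z - 8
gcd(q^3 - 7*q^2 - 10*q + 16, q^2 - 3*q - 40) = q - 8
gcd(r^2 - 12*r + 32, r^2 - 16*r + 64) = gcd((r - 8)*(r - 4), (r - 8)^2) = r - 8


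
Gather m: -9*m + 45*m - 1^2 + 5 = 36*m + 4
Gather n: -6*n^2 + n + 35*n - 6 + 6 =-6*n^2 + 36*n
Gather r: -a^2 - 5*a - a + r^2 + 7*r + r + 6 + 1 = -a^2 - 6*a + r^2 + 8*r + 7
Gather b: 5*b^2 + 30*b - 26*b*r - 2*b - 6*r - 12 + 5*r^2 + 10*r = 5*b^2 + b*(28 - 26*r) + 5*r^2 + 4*r - 12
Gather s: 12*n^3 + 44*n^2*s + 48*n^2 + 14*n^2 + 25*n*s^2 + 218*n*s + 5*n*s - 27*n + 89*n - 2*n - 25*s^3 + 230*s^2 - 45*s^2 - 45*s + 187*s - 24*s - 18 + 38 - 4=12*n^3 + 62*n^2 + 60*n - 25*s^3 + s^2*(25*n + 185) + s*(44*n^2 + 223*n + 118) + 16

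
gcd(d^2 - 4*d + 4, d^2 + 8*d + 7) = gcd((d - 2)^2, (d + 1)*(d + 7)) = 1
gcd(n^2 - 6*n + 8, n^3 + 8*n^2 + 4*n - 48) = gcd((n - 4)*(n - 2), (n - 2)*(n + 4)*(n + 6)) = n - 2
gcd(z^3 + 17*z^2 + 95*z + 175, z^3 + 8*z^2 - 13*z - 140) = z^2 + 12*z + 35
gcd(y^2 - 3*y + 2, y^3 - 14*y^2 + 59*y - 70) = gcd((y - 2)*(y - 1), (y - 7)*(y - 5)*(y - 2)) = y - 2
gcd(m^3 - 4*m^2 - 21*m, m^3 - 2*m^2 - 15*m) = m^2 + 3*m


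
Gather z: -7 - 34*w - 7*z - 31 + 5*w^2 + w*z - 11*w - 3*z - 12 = 5*w^2 - 45*w + z*(w - 10) - 50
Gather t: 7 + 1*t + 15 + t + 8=2*t + 30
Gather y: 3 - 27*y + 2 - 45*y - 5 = -72*y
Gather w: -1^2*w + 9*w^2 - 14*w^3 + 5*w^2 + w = -14*w^3 + 14*w^2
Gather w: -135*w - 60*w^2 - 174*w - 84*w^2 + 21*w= -144*w^2 - 288*w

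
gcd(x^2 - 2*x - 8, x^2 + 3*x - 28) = x - 4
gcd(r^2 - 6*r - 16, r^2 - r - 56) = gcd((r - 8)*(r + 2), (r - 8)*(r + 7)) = r - 8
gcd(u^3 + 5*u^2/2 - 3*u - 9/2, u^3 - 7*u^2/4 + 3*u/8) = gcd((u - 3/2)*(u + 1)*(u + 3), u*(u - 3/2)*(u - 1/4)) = u - 3/2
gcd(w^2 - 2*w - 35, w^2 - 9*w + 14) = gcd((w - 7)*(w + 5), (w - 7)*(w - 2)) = w - 7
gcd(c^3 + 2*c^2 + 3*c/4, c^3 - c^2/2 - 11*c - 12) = c + 3/2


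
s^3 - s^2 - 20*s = s*(s - 5)*(s + 4)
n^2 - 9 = (n - 3)*(n + 3)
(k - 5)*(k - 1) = k^2 - 6*k + 5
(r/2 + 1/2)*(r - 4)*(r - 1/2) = r^3/2 - 7*r^2/4 - 5*r/4 + 1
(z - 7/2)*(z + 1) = z^2 - 5*z/2 - 7/2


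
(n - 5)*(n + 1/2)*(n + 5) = n^3 + n^2/2 - 25*n - 25/2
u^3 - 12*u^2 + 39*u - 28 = (u - 7)*(u - 4)*(u - 1)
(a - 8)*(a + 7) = a^2 - a - 56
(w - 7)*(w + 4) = w^2 - 3*w - 28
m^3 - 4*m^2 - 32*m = m*(m - 8)*(m + 4)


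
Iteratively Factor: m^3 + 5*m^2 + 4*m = (m)*(m^2 + 5*m + 4) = m*(m + 4)*(m + 1)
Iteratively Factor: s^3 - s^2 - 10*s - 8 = (s + 2)*(s^2 - 3*s - 4) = (s + 1)*(s + 2)*(s - 4)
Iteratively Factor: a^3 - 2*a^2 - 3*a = (a)*(a^2 - 2*a - 3) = a*(a + 1)*(a - 3)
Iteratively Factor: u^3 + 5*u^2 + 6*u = (u + 3)*(u^2 + 2*u) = (u + 2)*(u + 3)*(u)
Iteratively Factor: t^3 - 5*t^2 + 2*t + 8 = (t - 2)*(t^2 - 3*t - 4) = (t - 2)*(t + 1)*(t - 4)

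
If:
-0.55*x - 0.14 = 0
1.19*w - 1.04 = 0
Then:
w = 0.87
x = -0.25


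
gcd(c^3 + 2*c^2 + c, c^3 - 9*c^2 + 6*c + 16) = c + 1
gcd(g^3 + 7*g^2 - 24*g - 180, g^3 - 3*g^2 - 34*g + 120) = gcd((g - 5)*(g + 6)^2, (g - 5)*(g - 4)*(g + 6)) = g^2 + g - 30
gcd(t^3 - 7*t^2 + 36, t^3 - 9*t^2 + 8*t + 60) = t^2 - 4*t - 12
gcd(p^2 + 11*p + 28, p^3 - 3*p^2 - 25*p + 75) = 1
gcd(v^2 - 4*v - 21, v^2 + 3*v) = v + 3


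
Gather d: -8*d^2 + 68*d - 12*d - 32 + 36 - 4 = -8*d^2 + 56*d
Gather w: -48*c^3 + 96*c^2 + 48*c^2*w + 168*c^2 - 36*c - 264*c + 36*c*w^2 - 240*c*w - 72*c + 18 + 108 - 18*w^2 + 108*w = -48*c^3 + 264*c^2 - 372*c + w^2*(36*c - 18) + w*(48*c^2 - 240*c + 108) + 126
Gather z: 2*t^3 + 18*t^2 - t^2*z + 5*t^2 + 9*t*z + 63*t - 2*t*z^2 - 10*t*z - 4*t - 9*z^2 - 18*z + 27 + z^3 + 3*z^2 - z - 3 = 2*t^3 + 23*t^2 + 59*t + z^3 + z^2*(-2*t - 6) + z*(-t^2 - t - 19) + 24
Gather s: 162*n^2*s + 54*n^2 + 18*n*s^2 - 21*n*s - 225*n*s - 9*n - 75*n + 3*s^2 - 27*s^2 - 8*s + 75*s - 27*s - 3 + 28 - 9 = 54*n^2 - 84*n + s^2*(18*n - 24) + s*(162*n^2 - 246*n + 40) + 16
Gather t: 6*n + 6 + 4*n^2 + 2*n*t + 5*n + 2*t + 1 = 4*n^2 + 11*n + t*(2*n + 2) + 7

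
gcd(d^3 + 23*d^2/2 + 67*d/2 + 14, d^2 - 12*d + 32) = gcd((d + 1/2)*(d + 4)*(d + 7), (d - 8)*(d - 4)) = 1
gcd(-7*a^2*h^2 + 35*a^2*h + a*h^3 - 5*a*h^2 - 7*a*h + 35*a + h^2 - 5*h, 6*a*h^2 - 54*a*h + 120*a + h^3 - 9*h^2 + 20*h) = h - 5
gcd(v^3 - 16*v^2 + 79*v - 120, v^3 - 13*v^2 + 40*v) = v^2 - 13*v + 40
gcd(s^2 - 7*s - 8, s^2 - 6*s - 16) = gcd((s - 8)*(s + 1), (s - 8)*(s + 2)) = s - 8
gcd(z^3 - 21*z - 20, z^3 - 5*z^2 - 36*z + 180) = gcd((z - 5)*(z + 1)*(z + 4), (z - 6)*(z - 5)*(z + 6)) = z - 5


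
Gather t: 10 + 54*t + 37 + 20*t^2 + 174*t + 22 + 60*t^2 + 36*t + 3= 80*t^2 + 264*t + 72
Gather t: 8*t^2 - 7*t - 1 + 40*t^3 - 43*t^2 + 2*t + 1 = 40*t^3 - 35*t^2 - 5*t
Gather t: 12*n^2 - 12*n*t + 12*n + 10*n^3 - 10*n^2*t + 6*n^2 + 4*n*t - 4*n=10*n^3 + 18*n^2 + 8*n + t*(-10*n^2 - 8*n)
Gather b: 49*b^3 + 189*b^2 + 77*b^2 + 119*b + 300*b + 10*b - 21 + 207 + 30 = 49*b^3 + 266*b^2 + 429*b + 216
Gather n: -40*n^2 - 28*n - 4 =-40*n^2 - 28*n - 4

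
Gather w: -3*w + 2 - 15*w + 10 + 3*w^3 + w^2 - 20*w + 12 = 3*w^3 + w^2 - 38*w + 24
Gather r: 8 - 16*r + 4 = 12 - 16*r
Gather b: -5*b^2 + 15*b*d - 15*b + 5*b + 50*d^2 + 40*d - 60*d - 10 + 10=-5*b^2 + b*(15*d - 10) + 50*d^2 - 20*d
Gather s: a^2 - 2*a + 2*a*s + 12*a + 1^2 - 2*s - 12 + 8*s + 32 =a^2 + 10*a + s*(2*a + 6) + 21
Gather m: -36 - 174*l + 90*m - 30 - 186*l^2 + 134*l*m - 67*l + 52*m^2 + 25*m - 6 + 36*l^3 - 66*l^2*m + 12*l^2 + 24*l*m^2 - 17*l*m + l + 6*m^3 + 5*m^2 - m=36*l^3 - 174*l^2 - 240*l + 6*m^3 + m^2*(24*l + 57) + m*(-66*l^2 + 117*l + 114) - 72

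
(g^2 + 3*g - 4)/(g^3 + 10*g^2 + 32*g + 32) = (g - 1)/(g^2 + 6*g + 8)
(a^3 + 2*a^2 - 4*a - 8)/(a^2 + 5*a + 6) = (a^2 - 4)/(a + 3)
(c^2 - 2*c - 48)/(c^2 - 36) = (c - 8)/(c - 6)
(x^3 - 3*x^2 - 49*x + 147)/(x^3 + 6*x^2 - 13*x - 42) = (x - 7)/(x + 2)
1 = 1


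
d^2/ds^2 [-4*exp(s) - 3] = -4*exp(s)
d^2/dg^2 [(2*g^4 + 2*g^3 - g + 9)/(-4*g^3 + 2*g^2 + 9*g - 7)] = 12*(-16*g^6 - 18*g^5 - 159*g^4 + 239*g^3 + 81*g^2 + 3*g - 132)/(64*g^9 - 96*g^8 - 384*g^7 + 760*g^6 + 528*g^5 - 1914*g^4 + 615*g^3 + 1407*g^2 - 1323*g + 343)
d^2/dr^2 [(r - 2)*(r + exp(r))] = r*exp(r) + 2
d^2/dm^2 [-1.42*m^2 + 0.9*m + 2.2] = -2.84000000000000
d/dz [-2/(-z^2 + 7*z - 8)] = 2*(7 - 2*z)/(z^2 - 7*z + 8)^2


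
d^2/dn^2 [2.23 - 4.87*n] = 0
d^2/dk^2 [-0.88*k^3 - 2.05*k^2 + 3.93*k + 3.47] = -5.28*k - 4.1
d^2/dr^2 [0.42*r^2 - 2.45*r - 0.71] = 0.840000000000000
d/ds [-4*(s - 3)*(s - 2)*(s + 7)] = -12*s^2 - 16*s + 116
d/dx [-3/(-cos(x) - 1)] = 3*sin(x)/(cos(x) + 1)^2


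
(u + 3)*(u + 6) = u^2 + 9*u + 18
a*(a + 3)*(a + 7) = a^3 + 10*a^2 + 21*a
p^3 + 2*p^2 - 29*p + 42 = (p - 3)*(p - 2)*(p + 7)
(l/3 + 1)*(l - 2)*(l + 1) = l^3/3 + 2*l^2/3 - 5*l/3 - 2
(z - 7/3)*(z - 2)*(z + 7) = z^3 + 8*z^2/3 - 77*z/3 + 98/3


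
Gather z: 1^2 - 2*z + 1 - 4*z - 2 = -6*z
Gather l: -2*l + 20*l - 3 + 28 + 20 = 18*l + 45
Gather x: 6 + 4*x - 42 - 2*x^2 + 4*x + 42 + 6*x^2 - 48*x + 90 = 4*x^2 - 40*x + 96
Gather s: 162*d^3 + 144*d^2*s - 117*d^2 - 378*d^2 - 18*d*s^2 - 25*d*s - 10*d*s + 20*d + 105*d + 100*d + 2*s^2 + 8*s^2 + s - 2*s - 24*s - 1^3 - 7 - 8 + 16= 162*d^3 - 495*d^2 + 225*d + s^2*(10 - 18*d) + s*(144*d^2 - 35*d - 25)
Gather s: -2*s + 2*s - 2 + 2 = 0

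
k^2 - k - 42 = (k - 7)*(k + 6)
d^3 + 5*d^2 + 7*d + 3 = (d + 1)^2*(d + 3)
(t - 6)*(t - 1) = t^2 - 7*t + 6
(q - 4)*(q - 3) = q^2 - 7*q + 12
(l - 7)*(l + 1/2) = l^2 - 13*l/2 - 7/2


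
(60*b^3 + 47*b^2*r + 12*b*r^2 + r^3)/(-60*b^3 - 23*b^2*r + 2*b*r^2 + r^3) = (5*b + r)/(-5*b + r)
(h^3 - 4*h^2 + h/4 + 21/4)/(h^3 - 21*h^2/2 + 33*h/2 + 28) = (h - 3/2)/(h - 8)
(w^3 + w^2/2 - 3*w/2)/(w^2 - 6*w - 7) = w*(-2*w^2 - w + 3)/(2*(-w^2 + 6*w + 7))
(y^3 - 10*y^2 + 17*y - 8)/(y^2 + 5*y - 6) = (y^2 - 9*y + 8)/(y + 6)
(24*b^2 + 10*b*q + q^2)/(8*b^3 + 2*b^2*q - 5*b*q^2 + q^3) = (24*b^2 + 10*b*q + q^2)/(8*b^3 + 2*b^2*q - 5*b*q^2 + q^3)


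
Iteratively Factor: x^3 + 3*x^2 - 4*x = (x + 4)*(x^2 - x) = x*(x + 4)*(x - 1)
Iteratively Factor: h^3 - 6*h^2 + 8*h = (h - 4)*(h^2 - 2*h) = (h - 4)*(h - 2)*(h)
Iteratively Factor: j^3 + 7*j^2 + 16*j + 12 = (j + 2)*(j^2 + 5*j + 6) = (j + 2)^2*(j + 3)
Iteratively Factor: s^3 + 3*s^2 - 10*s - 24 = (s + 2)*(s^2 + s - 12) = (s - 3)*(s + 2)*(s + 4)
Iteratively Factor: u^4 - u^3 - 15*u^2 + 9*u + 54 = (u + 3)*(u^3 - 4*u^2 - 3*u + 18) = (u - 3)*(u + 3)*(u^2 - u - 6) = (u - 3)^2*(u + 3)*(u + 2)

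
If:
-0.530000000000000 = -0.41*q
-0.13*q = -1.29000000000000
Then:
No Solution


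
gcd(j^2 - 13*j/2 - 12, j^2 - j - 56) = j - 8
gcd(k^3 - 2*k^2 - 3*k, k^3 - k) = k^2 + k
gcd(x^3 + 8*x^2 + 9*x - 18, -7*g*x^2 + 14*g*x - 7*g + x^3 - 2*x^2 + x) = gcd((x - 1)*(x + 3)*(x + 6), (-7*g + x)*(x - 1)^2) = x - 1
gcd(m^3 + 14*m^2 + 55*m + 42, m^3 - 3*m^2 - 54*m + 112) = m + 7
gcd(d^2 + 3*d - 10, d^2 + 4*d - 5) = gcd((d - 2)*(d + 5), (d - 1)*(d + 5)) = d + 5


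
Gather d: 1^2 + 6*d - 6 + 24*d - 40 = 30*d - 45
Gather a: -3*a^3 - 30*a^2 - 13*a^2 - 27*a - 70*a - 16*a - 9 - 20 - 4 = -3*a^3 - 43*a^2 - 113*a - 33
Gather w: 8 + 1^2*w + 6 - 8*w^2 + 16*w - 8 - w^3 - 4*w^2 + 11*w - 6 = -w^3 - 12*w^2 + 28*w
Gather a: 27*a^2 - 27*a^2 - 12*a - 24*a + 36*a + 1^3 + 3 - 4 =0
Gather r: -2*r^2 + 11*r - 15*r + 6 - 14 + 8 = -2*r^2 - 4*r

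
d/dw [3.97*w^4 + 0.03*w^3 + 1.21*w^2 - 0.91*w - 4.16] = 15.88*w^3 + 0.09*w^2 + 2.42*w - 0.91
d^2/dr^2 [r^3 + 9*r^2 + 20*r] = 6*r + 18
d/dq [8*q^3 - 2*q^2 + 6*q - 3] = 24*q^2 - 4*q + 6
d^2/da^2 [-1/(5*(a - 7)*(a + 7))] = 2*(-3*a^2 - 49)/(5*(a^6 - 147*a^4 + 7203*a^2 - 117649))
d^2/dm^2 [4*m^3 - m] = 24*m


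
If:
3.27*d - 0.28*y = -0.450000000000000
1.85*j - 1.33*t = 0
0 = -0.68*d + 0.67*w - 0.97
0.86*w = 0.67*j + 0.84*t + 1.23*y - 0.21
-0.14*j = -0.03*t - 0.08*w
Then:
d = -0.18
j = 1.03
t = 1.43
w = 1.27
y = -0.48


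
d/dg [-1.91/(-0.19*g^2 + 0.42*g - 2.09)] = (0.8022 - 0.7258*g)/(0.19*g^2 - 0.42*g + 2.09)^2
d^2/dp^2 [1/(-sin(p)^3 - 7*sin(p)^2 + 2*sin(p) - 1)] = (9*sin(p)^6 + 77*sin(p)^5 + 180*sin(p)^4 - 163*sin(p)^3 - 306*sin(p)^2 + 92*sin(p) + 6)/(sin(p)^3 + 7*sin(p)^2 - 2*sin(p) + 1)^3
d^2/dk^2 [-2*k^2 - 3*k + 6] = -4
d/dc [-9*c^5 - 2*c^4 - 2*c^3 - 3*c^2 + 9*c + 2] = -45*c^4 - 8*c^3 - 6*c^2 - 6*c + 9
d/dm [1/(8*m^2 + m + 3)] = (-16*m - 1)/(8*m^2 + m + 3)^2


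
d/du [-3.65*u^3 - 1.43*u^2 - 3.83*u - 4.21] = -10.95*u^2 - 2.86*u - 3.83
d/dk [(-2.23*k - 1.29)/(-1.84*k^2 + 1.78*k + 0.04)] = (-4.1032*k^2 - 4.7472*k + 2.207)/(3.3856*k^4 - 6.5504*k^3 + 3.0212*k^2 + 0.1424*k + 0.0016)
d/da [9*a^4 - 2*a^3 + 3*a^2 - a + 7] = 36*a^3 - 6*a^2 + 6*a - 1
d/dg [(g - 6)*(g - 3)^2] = 3*(g - 5)*(g - 3)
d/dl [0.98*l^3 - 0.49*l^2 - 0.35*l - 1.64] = 2.94*l^2 - 0.98*l - 0.35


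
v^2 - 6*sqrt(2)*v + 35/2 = (v - 7*sqrt(2)/2)*(v - 5*sqrt(2)/2)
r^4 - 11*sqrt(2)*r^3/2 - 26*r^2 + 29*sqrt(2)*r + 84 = (r - 7*sqrt(2))*(r - 3*sqrt(2)/2)*(r + sqrt(2))*(r + 2*sqrt(2))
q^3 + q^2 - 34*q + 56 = (q - 4)*(q - 2)*(q + 7)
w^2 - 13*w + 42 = (w - 7)*(w - 6)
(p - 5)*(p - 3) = p^2 - 8*p + 15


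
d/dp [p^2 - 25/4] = 2*p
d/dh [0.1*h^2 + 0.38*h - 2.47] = 0.2*h + 0.38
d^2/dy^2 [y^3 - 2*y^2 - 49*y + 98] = 6*y - 4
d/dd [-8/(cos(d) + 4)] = -8*sin(d)/(cos(d) + 4)^2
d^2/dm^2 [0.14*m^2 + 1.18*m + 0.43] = 0.280000000000000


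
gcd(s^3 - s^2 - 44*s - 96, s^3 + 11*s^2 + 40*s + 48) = s^2 + 7*s + 12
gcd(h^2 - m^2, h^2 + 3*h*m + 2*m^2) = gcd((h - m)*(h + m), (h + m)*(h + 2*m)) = h + m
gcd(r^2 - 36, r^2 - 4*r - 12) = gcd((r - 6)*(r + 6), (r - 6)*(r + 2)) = r - 6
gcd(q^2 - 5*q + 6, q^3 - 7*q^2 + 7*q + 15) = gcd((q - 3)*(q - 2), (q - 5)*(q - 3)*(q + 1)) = q - 3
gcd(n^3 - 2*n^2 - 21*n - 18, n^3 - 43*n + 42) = n - 6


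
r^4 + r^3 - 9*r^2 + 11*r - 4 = (r - 1)^3*(r + 4)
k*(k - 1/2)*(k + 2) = k^3 + 3*k^2/2 - k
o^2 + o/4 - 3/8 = (o - 1/2)*(o + 3/4)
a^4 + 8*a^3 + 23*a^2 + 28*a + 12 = (a + 1)*(a + 2)^2*(a + 3)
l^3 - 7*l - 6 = (l - 3)*(l + 1)*(l + 2)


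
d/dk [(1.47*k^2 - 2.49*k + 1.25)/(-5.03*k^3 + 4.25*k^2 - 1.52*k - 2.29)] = (7.3941*k^4 - 25.0494*k^3 + 27.2106*k^2 - 17.3576*k + 7.6021)/(25.3009*k^6 - 42.755*k^5 + 33.3537*k^4 + 10.1174*k^3 - 17.1546*k^2 + 6.9616*k + 5.2441)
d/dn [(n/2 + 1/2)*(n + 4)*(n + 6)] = 3*n^2/2 + 11*n + 17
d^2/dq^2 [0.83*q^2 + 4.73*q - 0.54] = 1.66000000000000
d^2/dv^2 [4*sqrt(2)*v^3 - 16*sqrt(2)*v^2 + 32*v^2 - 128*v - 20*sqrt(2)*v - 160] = 24*sqrt(2)*v - 32*sqrt(2) + 64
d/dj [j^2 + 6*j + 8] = 2*j + 6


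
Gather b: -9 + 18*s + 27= 18*s + 18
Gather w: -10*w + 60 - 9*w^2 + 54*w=-9*w^2 + 44*w + 60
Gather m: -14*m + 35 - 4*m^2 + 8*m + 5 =-4*m^2 - 6*m + 40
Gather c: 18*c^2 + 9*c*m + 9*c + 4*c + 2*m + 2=18*c^2 + c*(9*m + 13) + 2*m + 2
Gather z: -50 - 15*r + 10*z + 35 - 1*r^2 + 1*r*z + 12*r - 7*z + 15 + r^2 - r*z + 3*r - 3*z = 0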